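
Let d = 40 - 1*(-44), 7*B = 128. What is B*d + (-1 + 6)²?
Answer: 1561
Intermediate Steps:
B = 128/7 (B = (⅐)*128 = 128/7 ≈ 18.286)
d = 84 (d = 40 + 44 = 84)
B*d + (-1 + 6)² = (128/7)*84 + (-1 + 6)² = 1536 + 5² = 1536 + 25 = 1561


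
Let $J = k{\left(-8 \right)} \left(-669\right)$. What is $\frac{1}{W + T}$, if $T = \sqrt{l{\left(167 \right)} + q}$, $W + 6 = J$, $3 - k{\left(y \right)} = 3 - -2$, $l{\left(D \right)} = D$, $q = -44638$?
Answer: $\frac{1332}{1818695} - \frac{i \sqrt{44471}}{1818695} \approx 0.00073239 - 0.00011595 i$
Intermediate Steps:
$k{\left(y \right)} = -2$ ($k{\left(y \right)} = 3 - \left(3 - -2\right) = 3 - \left(3 + 2\right) = 3 - 5 = -2$)
$J = 1338$ ($J = \left(-2\right) \left(-669\right) = 1338$)
$W = 1332$ ($W = -6 + 1338 = 1332$)
$T = i \sqrt{44471}$ ($T = \sqrt{167 - 44638} = \sqrt{-44471} = i \sqrt{44471} \approx 210.88 i$)
$\frac{1}{W + T} = \frac{1}{1332 + i \sqrt{44471}}$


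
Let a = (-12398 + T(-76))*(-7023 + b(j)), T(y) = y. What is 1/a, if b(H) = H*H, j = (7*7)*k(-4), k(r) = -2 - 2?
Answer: -1/391596282 ≈ -2.5537e-9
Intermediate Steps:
k(r) = -4
j = -196 (j = (7*7)*(-4) = 49*(-4) = -196)
b(H) = H**2
a = -391596282 (a = (-12398 - 76)*(-7023 + (-196)**2) = -12474*(-7023 + 38416) = -12474*31393 = -391596282)
1/a = 1/(-391596282) = -1/391596282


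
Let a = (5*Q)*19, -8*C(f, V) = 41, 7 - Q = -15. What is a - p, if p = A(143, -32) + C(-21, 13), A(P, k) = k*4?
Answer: 17785/8 ≈ 2223.1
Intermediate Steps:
Q = 22 (Q = 7 - 1*(-15) = 7 + 15 = 22)
C(f, V) = -41/8 (C(f, V) = -⅛*41 = -41/8)
A(P, k) = 4*k
a = 2090 (a = (5*22)*19 = 110*19 = 2090)
p = -1065/8 (p = 4*(-32) - 41/8 = -128 - 41/8 = -1065/8 ≈ -133.13)
a - p = 2090 - 1*(-1065/8) = 2090 + 1065/8 = 17785/8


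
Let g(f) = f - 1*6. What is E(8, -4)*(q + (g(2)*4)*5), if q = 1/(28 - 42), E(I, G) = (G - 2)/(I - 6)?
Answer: 3363/14 ≈ 240.21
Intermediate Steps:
E(I, G) = (-2 + G)/(-6 + I)
g(f) = -6 + f (g(f) = f - 6 = -6 + f)
q = -1/14 (q = 1/(-14) = -1/14 ≈ -0.071429)
E(8, -4)*(q + (g(2)*4)*5) = ((-2 - 4)/(-6 + 8))*(-1/14 + ((-6 + 2)*4)*5) = (-6/2)*(-1/14 - 4*4*5) = ((½)*(-6))*(-1/14 - 16*5) = -3*(-1/14 - 80) = -3*(-1121/14) = 3363/14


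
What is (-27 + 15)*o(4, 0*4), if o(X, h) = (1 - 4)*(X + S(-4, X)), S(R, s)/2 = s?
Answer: 432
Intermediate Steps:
S(R, s) = 2*s
o(X, h) = -9*X (o(X, h) = (1 - 4)*(X + 2*X) = -9*X)
(-27 + 15)*o(4, 0*4) = (-27 + 15)*(-9*4) = -12*(-36) = 432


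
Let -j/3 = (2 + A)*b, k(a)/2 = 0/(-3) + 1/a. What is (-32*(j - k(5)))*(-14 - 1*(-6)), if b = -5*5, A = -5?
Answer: -288512/5 ≈ -57702.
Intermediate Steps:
b = -25
k(a) = 2/a (k(a) = 2*(0/(-3) + 1/a) = 2*(0*(-⅓) + 1/a) = 2*(0 + 1/a) = 2/a)
j = -225 (j = -3*(2 - 5)*(-25) = -(-9)*(-25) = -3*75 = -225)
(-32*(j - k(5)))*(-14 - 1*(-6)) = (-32*(-225 - 2/5))*(-14 - 1*(-6)) = (-32*(-225 - 2/5))*(-14 + 6) = -32*(-225 - 1*⅖)*(-8) = -32*(-225 - ⅖)*(-8) = -32*(-1127/5)*(-8) = (36064/5)*(-8) = -288512/5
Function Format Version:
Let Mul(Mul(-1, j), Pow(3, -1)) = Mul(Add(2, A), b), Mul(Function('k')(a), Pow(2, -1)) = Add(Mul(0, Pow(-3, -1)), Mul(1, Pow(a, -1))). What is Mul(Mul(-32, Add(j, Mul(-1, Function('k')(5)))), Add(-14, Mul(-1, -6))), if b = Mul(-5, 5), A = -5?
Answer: Rational(-288512, 5) ≈ -57702.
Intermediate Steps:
b = -25
Function('k')(a) = Mul(2, Pow(a, -1)) (Function('k')(a) = Mul(2, Add(Mul(0, Pow(-3, -1)), Mul(1, Pow(a, -1)))) = Mul(2, Add(Mul(0, Rational(-1, 3)), Pow(a, -1))) = Mul(2, Add(0, Pow(a, -1))) = Mul(2, Pow(a, -1)))
j = -225 (j = Mul(-3, Mul(Add(2, -5), -25)) = Mul(-3, Mul(-3, -25)) = Mul(-3, 75) = -225)
Mul(Mul(-32, Add(j, Mul(-1, Function('k')(5)))), Add(-14, Mul(-1, -6))) = Mul(Mul(-32, Add(-225, Mul(-1, Mul(2, Pow(5, -1))))), Add(-14, Mul(-1, -6))) = Mul(Mul(-32, Add(-225, Mul(-1, Mul(2, Rational(1, 5))))), Add(-14, 6)) = Mul(Mul(-32, Add(-225, Mul(-1, Rational(2, 5)))), -8) = Mul(Mul(-32, Add(-225, Rational(-2, 5))), -8) = Mul(Mul(-32, Rational(-1127, 5)), -8) = Mul(Rational(36064, 5), -8) = Rational(-288512, 5)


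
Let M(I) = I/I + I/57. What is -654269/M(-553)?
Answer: 37293333/496 ≈ 75188.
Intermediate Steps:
M(I) = 1 + I/57 (M(I) = 1 + I*(1/57) = 1 + I/57)
-654269/M(-553) = -654269/(1 + (1/57)*(-553)) = -654269/(1 - 553/57) = -654269/(-496/57) = -654269*(-57/496) = 37293333/496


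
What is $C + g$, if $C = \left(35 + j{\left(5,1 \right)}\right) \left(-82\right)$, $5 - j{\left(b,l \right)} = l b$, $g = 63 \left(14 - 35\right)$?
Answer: $-4193$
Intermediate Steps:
$g = -1323$ ($g = 63 \left(-21\right) = -1323$)
$j{\left(b,l \right)} = 5 - b l$ ($j{\left(b,l \right)} = 5 - l b = 5 - b l$)
$C = -2870$ ($C = \left(35 + \left(5 - 5 \cdot 1\right)\right) \left(-82\right) = \left(35 + \left(5 - 5\right)\right) \left(-82\right) = \left(35 + 0\right) \left(-82\right) = 35 \left(-82\right) = -2870$)
$C + g = -2870 - 1323 = -4193$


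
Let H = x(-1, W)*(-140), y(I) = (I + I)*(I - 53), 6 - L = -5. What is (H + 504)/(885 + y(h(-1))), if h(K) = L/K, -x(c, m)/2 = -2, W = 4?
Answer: -56/2293 ≈ -0.024422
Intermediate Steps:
L = 11 (L = 6 - 1*(-5) = 6 + 5 = 11)
x(c, m) = 4 (x(c, m) = -2*(-2) = 4)
h(K) = 11/K
y(I) = 2*I*(-53 + I) (y(I) = (2*I)*(-53 + I) = 2*I*(-53 + I))
H = -560 (H = 4*(-140) = -560)
(H + 504)/(885 + y(h(-1))) = (-560 + 504)/(885 + 2*(11/(-1))*(-53 + 11/(-1))) = -56/(885 + 2*(11*(-1))*(-53 + 11*(-1))) = -56/(885 + 2*(-11)*(-53 - 11)) = -56/(885 + 2*(-11)*(-64)) = -56/(885 + 1408) = -56/2293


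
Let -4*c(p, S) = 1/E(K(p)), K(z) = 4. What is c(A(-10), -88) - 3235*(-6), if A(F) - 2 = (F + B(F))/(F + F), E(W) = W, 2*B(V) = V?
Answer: 310559/16 ≈ 19410.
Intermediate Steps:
B(V) = V/2
A(F) = 11/4 (A(F) = 2 + (F + F/2)/(F + F) = 2 + (3*F/2)/((2*F)) = 2 + (3*F/2)*(1/(2*F)) = 2 + 3/4 = 11/4)
c(p, S) = -1/16 (c(p, S) = -1/4/4 = -1/4*1/4 = -1/16)
c(A(-10), -88) - 3235*(-6) = -1/16 - 3235*(-6) = -1/16 - 1*(-19410) = -1/16 + 19410 = 310559/16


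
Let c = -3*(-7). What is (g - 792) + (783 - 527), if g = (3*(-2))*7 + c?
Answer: -557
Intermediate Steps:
c = 21
g = -21 (g = (3*(-2))*7 + 21 = -6*7 + 21 = -42 + 21 = -21)
(g - 792) + (783 - 527) = (-21 - 792) + (783 - 527) = -813 + 256 = -557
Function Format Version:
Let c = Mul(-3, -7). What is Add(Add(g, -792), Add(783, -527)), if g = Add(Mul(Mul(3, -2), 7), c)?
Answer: -557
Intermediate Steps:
c = 21
g = -21 (g = Add(Mul(Mul(3, -2), 7), 21) = Add(Mul(-6, 7), 21) = Add(-42, 21) = -21)
Add(Add(g, -792), Add(783, -527)) = Add(Add(-21, -792), Add(783, -527)) = Add(-813, 256) = -557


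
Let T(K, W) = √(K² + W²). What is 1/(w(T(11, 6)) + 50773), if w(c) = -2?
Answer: 1/50771 ≈ 1.9696e-5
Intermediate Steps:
1/(w(T(11, 6)) + 50773) = 1/(-2 + 50773) = 1/50771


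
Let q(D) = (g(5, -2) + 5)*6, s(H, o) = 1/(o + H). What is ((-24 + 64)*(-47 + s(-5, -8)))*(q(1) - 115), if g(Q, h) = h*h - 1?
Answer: 1640160/13 ≈ 1.2617e+5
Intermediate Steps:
g(Q, h) = -1 + h**2 (g(Q, h) = h**2 - 1 = -1 + h**2)
s(H, o) = 1/(H + o)
q(D) = 48 (q(D) = ((-1 + (-2)**2) + 5)*6 = ((-1 + 4) + 5)*6 = (3 + 5)*6 = 8*6 = 48)
((-24 + 64)*(-47 + s(-5, -8)))*(q(1) - 115) = ((-24 + 64)*(-47 + 1/(-5 - 8)))*(48 - 115) = (40*(-47 + 1/(-13)))*(-67) = (40*(-47 - 1/13))*(-67) = (40*(-612/13))*(-67) = -24480/13*(-67) = 1640160/13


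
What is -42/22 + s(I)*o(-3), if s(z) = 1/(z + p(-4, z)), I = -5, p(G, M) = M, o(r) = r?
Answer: -177/110 ≈ -1.6091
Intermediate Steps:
s(z) = 1/(2*z) (s(z) = 1/(z + z) = 1/(2*z))
-42/22 + s(I)*o(-3) = -42/22 + ((½)/(-5))*(-3) = -42*1/22 + ((½)*(-⅕))*(-3) = -21/11 - ⅒*(-3) = -21/11 + 3/10 = -177/110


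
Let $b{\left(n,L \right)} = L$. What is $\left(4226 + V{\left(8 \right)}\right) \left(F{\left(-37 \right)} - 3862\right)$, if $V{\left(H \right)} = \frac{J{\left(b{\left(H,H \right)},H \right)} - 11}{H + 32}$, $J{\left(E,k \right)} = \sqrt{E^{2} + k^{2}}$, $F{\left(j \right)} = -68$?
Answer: $- \frac{66428397}{4} - 786 \sqrt{2} \approx -1.6608 \cdot 10^{7}$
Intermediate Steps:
$V{\left(H \right)} = \frac{-11 + \sqrt{2} \sqrt{H^{2}}}{32 + H}$ ($V{\left(H \right)} = \frac{\sqrt{H^{2} + H^{2}} - 11}{H + 32} = \frac{\sqrt{2 H^{2}} - 11}{32 + H} = \frac{\sqrt{2} \sqrt{H^{2}} - 11}{32 + H} = \frac{-11 + \sqrt{2} \sqrt{H^{2}}}{32 + H}$)
$\left(4226 + V{\left(8 \right)}\right) \left(F{\left(-37 \right)} - 3862\right) = \left(4226 + \frac{-11 + \sqrt{2} \sqrt{8^{2}}}{32 + 8}\right) \left(-68 - 3862\right) = \left(4226 + \frac{-11 + \sqrt{2} \sqrt{64}}{40}\right) \left(-3930\right) = \left(4226 + \frac{-11 + \sqrt{2} \cdot 8}{40}\right) \left(-3930\right) = \left(4226 + \frac{-11 + 8 \sqrt{2}}{40}\right) \left(-3930\right) = \left(4226 - \left(\frac{11}{40} - \frac{\sqrt{2}}{5}\right)\right) \left(-3930\right) = \left(\frac{169029}{40} + \frac{\sqrt{2}}{5}\right) \left(-3930\right) = - \frac{66428397}{4} - 786 \sqrt{2}$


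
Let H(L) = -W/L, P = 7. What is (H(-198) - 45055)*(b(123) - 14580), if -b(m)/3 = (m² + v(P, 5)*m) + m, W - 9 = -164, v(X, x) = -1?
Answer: 59440922835/22 ≈ 2.7019e+9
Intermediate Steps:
W = -155 (W = 9 - 164 = -155)
b(m) = -3*m² (b(m) = -3*((m² - m) + m) = -3*m²)
H(L) = 155/L (H(L) = -(-155)/L = 155/L)
(H(-198) - 45055)*(b(123) - 14580) = (155/(-198) - 45055)*(-3*123² - 14580) = (155*(-1/198) - 45055)*(-3*15129 - 14580) = (-155/198 - 45055)*(-45387 - 14580) = -8921045/198*(-59967) = 59440922835/22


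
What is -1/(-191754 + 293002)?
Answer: -1/101248 ≈ -9.8767e-6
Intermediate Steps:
-1/(-191754 + 293002) = -1/101248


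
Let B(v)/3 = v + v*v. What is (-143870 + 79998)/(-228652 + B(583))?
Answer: -15968/198191 ≈ -0.080569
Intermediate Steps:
B(v) = 3*v + 3*v**2 (B(v) = 3*(v + v*v) = 3*(v + v**2) = 3*v + 3*v**2)
(-143870 + 79998)/(-228652 + B(583)) = (-143870 + 79998)/(-228652 + 3*583*(1 + 583)) = -63872/(-228652 + 3*583*584) = -63872/(-228652 + 1021416) = -63872/792764 = -63872*1/792764 = -15968/198191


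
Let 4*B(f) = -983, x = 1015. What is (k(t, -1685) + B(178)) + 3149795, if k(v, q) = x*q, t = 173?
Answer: 5757097/4 ≈ 1.4393e+6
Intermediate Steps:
B(f) = -983/4 (B(f) = (¼)*(-983) = -983/4)
k(v, q) = 1015*q
(k(t, -1685) + B(178)) + 3149795 = (1015*(-1685) - 983/4) + 3149795 = (-1710275 - 983/4) + 3149795 = -6842083/4 + 3149795 = 5757097/4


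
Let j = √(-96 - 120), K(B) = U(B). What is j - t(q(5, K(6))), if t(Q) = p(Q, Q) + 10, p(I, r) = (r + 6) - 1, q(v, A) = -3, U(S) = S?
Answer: -12 + 6*I*√6 ≈ -12.0 + 14.697*I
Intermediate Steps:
K(B) = B
p(I, r) = 5 + r (p(I, r) = (6 + r) - 1 = 5 + r)
t(Q) = 15 + Q (t(Q) = (5 + Q) + 10 = 15 + Q)
j = 6*I*√6 (j = √(-216) = 6*I*√6 ≈ 14.697*I)
j - t(q(5, K(6))) = 6*I*√6 - (15 - 3) = 6*I*√6 - 1*12 = 6*I*√6 - 12 = -12 + 6*I*√6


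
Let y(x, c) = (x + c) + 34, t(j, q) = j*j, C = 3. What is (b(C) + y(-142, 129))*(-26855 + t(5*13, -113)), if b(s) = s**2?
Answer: -678900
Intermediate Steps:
t(j, q) = j**2
y(x, c) = 34 + c + x (y(x, c) = (c + x) + 34 = 34 + c + x)
(b(C) + y(-142, 129))*(-26855 + t(5*13, -113)) = (3**2 + (34 + 129 - 142))*(-26855 + (5*13)**2) = (9 + 21)*(-26855 + 65**2) = 30*(-26855 + 4225) = 30*(-22630) = -678900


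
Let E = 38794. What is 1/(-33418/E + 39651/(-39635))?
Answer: -109828585/204481666 ≈ -0.53711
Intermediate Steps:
1/(-33418/E + 39651/(-39635)) = 1/(-33418/38794 + 39651/(-39635)) = 1/(-33418*1/38794 + 39651*(-1/39635)) = 1/(-2387/2771 - 39651/39635) = 1/(-204481666/109828585) = -109828585/204481666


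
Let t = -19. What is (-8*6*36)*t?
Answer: 32832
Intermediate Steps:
(-8*6*36)*t = (-8*6*36)*(-19) = -48*36*(-19) = -1728*(-19) = 32832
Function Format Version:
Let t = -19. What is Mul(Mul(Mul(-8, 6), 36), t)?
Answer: 32832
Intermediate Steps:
Mul(Mul(Mul(-8, 6), 36), t) = Mul(Mul(Mul(-8, 6), 36), -19) = Mul(Mul(-48, 36), -19) = Mul(-1728, -19) = 32832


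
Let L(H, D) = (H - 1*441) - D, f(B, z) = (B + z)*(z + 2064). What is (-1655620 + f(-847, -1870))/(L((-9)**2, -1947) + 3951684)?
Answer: -2182718/3953271 ≈ -0.55213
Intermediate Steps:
f(B, z) = (2064 + z)*(B + z) (f(B, z) = (B + z)*(2064 + z) = (2064 + z)*(B + z))
L(H, D) = -441 + H - D (L(H, D) = (H - 441) - D = (-441 + H) - D = -441 + H - D)
(-1655620 + f(-847, -1870))/(L((-9)**2, -1947) + 3951684) = (-1655620 + ((-1870)**2 + 2064*(-847) + 2064*(-1870) - 847*(-1870)))/((-441 + (-9)**2 - 1*(-1947)) + 3951684) = (-1655620 + (3496900 - 1748208 - 3859680 + 1583890))/((-441 + 81 + 1947) + 3951684) = (-1655620 - 527098)/(1587 + 3951684) = -2182718/3953271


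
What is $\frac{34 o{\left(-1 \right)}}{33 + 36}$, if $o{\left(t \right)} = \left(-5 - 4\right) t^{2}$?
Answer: $- \frac{102}{23} \approx -4.4348$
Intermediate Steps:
$o{\left(t \right)} = - 9 t^{2}$
$\frac{34 o{\left(-1 \right)}}{33 + 36} = \frac{34 \left(- 9 \left(-1\right)^{2}\right)}{33 + 36} = \frac{34 \left(\left(-9\right) 1\right)}{69} = 34 \left(-9\right) \frac{1}{69} = \left(-306\right) \frac{1}{69} = - \frac{102}{23}$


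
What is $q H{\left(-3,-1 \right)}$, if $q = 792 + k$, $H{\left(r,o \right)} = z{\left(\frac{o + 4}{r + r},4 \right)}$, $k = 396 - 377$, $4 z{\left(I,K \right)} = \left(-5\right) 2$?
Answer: $- \frac{4055}{2} \approx -2027.5$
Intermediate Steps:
$z{\left(I,K \right)} = - \frac{5}{2}$ ($z{\left(I,K \right)} = \frac{\left(-5\right) 2}{4} = \frac{1}{4} \left(-10\right) = - \frac{5}{2}$)
$k = 19$ ($k = 396 - 377 = 19$)
$H{\left(r,o \right)} = - \frac{5}{2}$
$q = 811$ ($q = 792 + 19 = 811$)
$q H{\left(-3,-1 \right)} = 811 \left(- \frac{5}{2}\right) = - \frac{4055}{2}$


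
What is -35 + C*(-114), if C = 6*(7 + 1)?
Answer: -5507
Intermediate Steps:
C = 48 (C = 6*8 = 48)
-35 + C*(-114) = -35 + 48*(-114) = -35 - 5472 = -5507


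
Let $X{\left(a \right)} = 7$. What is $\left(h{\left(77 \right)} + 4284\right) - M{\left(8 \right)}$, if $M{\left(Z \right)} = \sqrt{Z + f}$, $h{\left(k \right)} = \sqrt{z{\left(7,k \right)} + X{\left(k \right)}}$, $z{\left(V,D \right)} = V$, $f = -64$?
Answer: $4284 + \sqrt{14} \left(1 - 2 i\right) \approx 4287.7 - 7.4833 i$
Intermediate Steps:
$h{\left(k \right)} = \sqrt{14}$ ($h{\left(k \right)} = \sqrt{7 + 7} = \sqrt{14}$)
$M{\left(Z \right)} = \sqrt{-64 + Z}$ ($M{\left(Z \right)} = \sqrt{Z - 64} = \sqrt{-64 + Z}$)
$\left(h{\left(77 \right)} + 4284\right) - M{\left(8 \right)} = \left(\sqrt{14} + 4284\right) - \sqrt{-64 + 8} = \left(4284 + \sqrt{14}\right) - \sqrt{-56} = \left(4284 + \sqrt{14}\right) - 2 i \sqrt{14} = 4284 + \sqrt{14} - 2 i \sqrt{14}$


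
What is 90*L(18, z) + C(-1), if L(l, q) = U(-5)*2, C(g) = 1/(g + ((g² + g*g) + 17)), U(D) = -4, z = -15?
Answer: -12959/18 ≈ -719.94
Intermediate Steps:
C(g) = 1/(17 + g + 2*g²) (C(g) = 1/(g + ((g² + g²) + 17)) = 1/(g + (2*g² + 17)) = 1/(g + (17 + 2*g²)) = 1/(17 + g + 2*g²))
L(l, q) = -8 (L(l, q) = -4*2 = -8)
90*L(18, z) + C(-1) = 90*(-8) + 1/(17 - 1 + 2*(-1)²) = -720 + 1/(17 - 1 + 2*1) = -720 + 1/(17 - 1 + 2) = -720 + 1/18 = -12959/18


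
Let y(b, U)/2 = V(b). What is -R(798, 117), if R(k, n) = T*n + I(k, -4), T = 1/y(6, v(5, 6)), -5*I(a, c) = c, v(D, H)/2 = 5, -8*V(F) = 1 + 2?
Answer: 776/5 ≈ 155.20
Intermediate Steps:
V(F) = -3/8 (V(F) = -(1 + 2)/8 = -⅛*3 = -3/8)
v(D, H) = 10 (v(D, H) = 2*5 = 10)
y(b, U) = -¾ (y(b, U) = 2*(-3/8) = -¾)
I(a, c) = -c/5
T = -4/3 (T = 1/(-¾) = -4/3 ≈ -1.3333)
R(k, n) = ⅘ - 4*n/3 (R(k, n) = -4*n/3 - ⅕*(-4) = -4*n/3 + ⅘ = ⅘ - 4*n/3)
-R(798, 117) = -(⅘ - 4/3*117) = -(⅘ - 156) = -1*(-776/5) = 776/5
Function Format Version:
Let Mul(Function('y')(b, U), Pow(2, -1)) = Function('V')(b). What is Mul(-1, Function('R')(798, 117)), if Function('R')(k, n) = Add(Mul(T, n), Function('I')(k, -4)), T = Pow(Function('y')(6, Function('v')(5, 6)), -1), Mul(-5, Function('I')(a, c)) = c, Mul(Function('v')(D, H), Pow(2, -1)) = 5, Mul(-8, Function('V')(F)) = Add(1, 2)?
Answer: Rational(776, 5) ≈ 155.20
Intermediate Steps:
Function('V')(F) = Rational(-3, 8) (Function('V')(F) = Mul(Rational(-1, 8), Add(1, 2)) = Mul(Rational(-1, 8), 3) = Rational(-3, 8))
Function('v')(D, H) = 10 (Function('v')(D, H) = Mul(2, 5) = 10)
Function('y')(b, U) = Rational(-3, 4) (Function('y')(b, U) = Mul(2, Rational(-3, 8)) = Rational(-3, 4))
Function('I')(a, c) = Mul(Rational(-1, 5), c)
T = Rational(-4, 3) (T = Pow(Rational(-3, 4), -1) = Rational(-4, 3) ≈ -1.3333)
Function('R')(k, n) = Add(Rational(4, 5), Mul(Rational(-4, 3), n)) (Function('R')(k, n) = Add(Mul(Rational(-4, 3), n), Mul(Rational(-1, 5), -4)) = Add(Mul(Rational(-4, 3), n), Rational(4, 5)) = Add(Rational(4, 5), Mul(Rational(-4, 3), n)))
Mul(-1, Function('R')(798, 117)) = Mul(-1, Add(Rational(4, 5), Mul(Rational(-4, 3), 117))) = Mul(-1, Add(Rational(4, 5), -156)) = Mul(-1, Rational(-776, 5)) = Rational(776, 5)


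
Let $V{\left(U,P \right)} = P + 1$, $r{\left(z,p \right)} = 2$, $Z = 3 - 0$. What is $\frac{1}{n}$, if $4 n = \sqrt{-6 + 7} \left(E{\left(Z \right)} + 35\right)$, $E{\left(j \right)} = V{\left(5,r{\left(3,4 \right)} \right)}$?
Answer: $\frac{2}{19} \approx 0.10526$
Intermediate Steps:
$Z = 3$ ($Z = 3 + 0 = 3$)
$V{\left(U,P \right)} = 1 + P$
$E{\left(j \right)} = 3$ ($E{\left(j \right)} = 1 + 2 = 3$)
$n = \frac{19}{2}$ ($n = \frac{\sqrt{-6 + 7} \left(3 + 35\right)}{4} = \frac{\sqrt{1} \cdot 38}{4} = \frac{1 \cdot 38}{4} = \frac{1}{4} \cdot 38 = \frac{19}{2} \approx 9.5$)
$\frac{1}{n} = \frac{1}{\frac{19}{2}} = \frac{2}{19}$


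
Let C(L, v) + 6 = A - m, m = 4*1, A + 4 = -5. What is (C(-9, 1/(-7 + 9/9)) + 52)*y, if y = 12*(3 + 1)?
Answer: 1584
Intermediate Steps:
A = -9 (A = -4 - 5 = -9)
m = 4
C(L, v) = -19 (C(L, v) = -6 + (-9 - 1*4) = -6 + (-9 - 4) = -6 - 13 = -19)
y = 48 (y = 12*4 = 48)
(C(-9, 1/(-7 + 9/9)) + 52)*y = (-19 + 52)*48 = 33*48 = 1584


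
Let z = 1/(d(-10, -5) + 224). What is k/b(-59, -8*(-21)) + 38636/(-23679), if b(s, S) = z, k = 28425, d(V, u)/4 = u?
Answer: 137307378664/23679 ≈ 5.7987e+6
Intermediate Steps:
d(V, u) = 4*u
z = 1/204 (z = 1/(4*(-5) + 224) = 1/(-20 + 224) = 1/204 ≈ 0.0049020)
b(s, S) = 1/204
k/b(-59, -8*(-21)) + 38636/(-23679) = 28425/(1/204) + 38636/(-23679) = 28425*204 + 38636*(-1/23679) = 5798700 - 38636/23679 = 137307378664/23679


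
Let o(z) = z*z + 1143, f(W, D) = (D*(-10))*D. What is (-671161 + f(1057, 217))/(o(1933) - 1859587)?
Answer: -1142051/1878045 ≈ -0.60811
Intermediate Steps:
f(W, D) = -10*D² (f(W, D) = (-10*D)*D = -10*D²)
o(z) = 1143 + z² (o(z) = z² + 1143 = 1143 + z²)
(-671161 + f(1057, 217))/(o(1933) - 1859587) = (-671161 - 10*217²)/((1143 + 1933²) - 1859587) = (-671161 - 10*47089)/((1143 + 3736489) - 1859587) = (-671161 - 470890)/(3737632 - 1859587) = -1142051/1878045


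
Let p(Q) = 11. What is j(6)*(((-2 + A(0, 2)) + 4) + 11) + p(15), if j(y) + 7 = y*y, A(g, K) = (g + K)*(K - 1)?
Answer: 446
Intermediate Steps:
A(g, K) = (-1 + K)*(K + g) (A(g, K) = (K + g)*(-1 + K) = (-1 + K)*(K + g))
j(y) = -7 + y² (j(y) = -7 + y*y = -7 + y²)
j(6)*(((-2 + A(0, 2)) + 4) + 11) + p(15) = (-7 + 6²)*(((-2 + (2² - 1*2 - 1*0 + 2*0)) + 4) + 11) + 11 = (-7 + 36)*(((-2 + (4 - 2 + 0 + 0)) + 4) + 11) + 11 = 29*(((-2 + 2) + 4) + 11) + 11 = 29*((0 + 4) + 11) + 11 = 29*(4 + 11) + 11 = 29*15 + 11 = 435 + 11 = 446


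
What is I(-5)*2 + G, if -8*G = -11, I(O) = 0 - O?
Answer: 91/8 ≈ 11.375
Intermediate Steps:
I(O) = -O
G = 11/8 (G = -⅛*(-11) = 11/8 ≈ 1.3750)
I(-5)*2 + G = -1*(-5)*2 + 11/8 = 5*2 + 11/8 = 10 + 11/8 = 91/8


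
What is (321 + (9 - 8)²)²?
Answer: 103684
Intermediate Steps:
(321 + (9 - 8)²)² = (321 + 1²)² = (321 + 1)² = 322² = 103684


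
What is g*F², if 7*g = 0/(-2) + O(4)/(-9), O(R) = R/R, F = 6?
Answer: -4/7 ≈ -0.57143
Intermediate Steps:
O(R) = 1
g = -1/63 (g = (0/(-2) + 1/(-9))/7 = (0*(-½) + 1*(-⅑))/7 = (0 - ⅑)/7 = (⅐)*(-⅑) = -1/63 ≈ -0.015873)
g*F² = -1/63*6² = -1/63*36 = -4/7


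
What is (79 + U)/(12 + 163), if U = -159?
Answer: -16/35 ≈ -0.45714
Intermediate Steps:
(79 + U)/(12 + 163) = (79 - 159)/(12 + 163) = -80/175 = -80*1/175 = -16/35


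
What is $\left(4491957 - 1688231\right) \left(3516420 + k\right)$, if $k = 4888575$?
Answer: $23565303011370$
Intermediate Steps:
$\left(4491957 - 1688231\right) \left(3516420 + k\right) = \left(4491957 - 1688231\right) \left(3516420 + 4888575\right) = \left(4491957 - 1688231\right) 8404995 = 2803726 \cdot 8404995 = 23565303011370$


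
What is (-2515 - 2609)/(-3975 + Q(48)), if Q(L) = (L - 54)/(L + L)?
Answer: 81984/63601 ≈ 1.2890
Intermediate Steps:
Q(L) = (-54 + L)/(2*L) (Q(L) = (-54 + L)/((2*L)) = (-54 + L)*(1/(2*L)) = (-54 + L)/(2*L))
(-2515 - 2609)/(-3975 + Q(48)) = (-2515 - 2609)/(-3975 + (½)*(-54 + 48)/48) = -5124/(-3975 + (½)*(1/48)*(-6)) = -5124/(-3975 - 1/16) = -5124/(-63601/16) = -5124*(-16/63601) = 81984/63601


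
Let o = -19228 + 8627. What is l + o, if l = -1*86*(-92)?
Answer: -2689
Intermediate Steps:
o = -10601
l = 7912 (l = -86*(-92) = 7912)
l + o = 7912 - 10601 = -2689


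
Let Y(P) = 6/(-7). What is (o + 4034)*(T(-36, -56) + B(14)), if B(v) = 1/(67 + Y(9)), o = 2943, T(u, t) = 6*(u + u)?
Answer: -1395462793/463 ≈ -3.0140e+6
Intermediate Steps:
Y(P) = -6/7 (Y(P) = 6*(-⅐) = -6/7)
T(u, t) = 12*u (T(u, t) = 6*(2*u) = 12*u)
B(v) = 7/463 (B(v) = 1/(67 - 6/7) = 1/(463/7) = 7/463)
(o + 4034)*(T(-36, -56) + B(14)) = (2943 + 4034)*(12*(-36) + 7/463) = 6977*(-432 + 7/463) = 6977*(-200009/463) = -1395462793/463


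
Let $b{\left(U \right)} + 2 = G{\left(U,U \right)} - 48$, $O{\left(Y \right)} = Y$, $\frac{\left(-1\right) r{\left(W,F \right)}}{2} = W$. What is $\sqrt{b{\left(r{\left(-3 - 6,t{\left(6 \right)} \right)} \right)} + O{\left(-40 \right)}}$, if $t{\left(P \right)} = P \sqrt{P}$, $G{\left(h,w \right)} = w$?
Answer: $6 i \sqrt{2} \approx 8.4853 i$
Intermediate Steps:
$t{\left(P \right)} = P^{\frac{3}{2}}$
$r{\left(W,F \right)} = - 2 W$
$b{\left(U \right)} = -50 + U$ ($b{\left(U \right)} = -2 + \left(U - 48\right) = -2 + \left(-48 + U\right) = -50 + U$)
$\sqrt{b{\left(r{\left(-3 - 6,t{\left(6 \right)} \right)} \right)} + O{\left(-40 \right)}} = \sqrt{\left(-50 - 2 \left(-3 - 6\right)\right) - 40} = \sqrt{\left(-50 - -18\right) - 40} = \sqrt{\left(-50 + 18\right) - 40} = \sqrt{-32 - 40} = \sqrt{-72} = 6 i \sqrt{2}$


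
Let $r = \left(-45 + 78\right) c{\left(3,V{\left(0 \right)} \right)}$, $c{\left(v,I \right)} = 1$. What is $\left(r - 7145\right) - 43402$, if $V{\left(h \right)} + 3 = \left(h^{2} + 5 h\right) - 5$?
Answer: $-50514$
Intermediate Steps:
$V{\left(h \right)} = -8 + h^{2} + 5 h$ ($V{\left(h \right)} = -3 - \left(5 - h^{2} - 5 h\right) = -3 + \left(-5 + h^{2} + 5 h\right) = -8 + h^{2} + 5 h$)
$r = 33$ ($r = \left(-45 + 78\right) 1 = 33 \cdot 1 = 33$)
$\left(r - 7145\right) - 43402 = \left(33 - 7145\right) - 43402 = -7112 - 43402 = -50514$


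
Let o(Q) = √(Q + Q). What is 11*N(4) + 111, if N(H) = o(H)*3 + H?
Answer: 155 + 66*√2 ≈ 248.34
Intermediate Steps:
o(Q) = √2*√Q (o(Q) = √(2*Q) = √2*√Q)
N(H) = H + 3*√2*√H (N(H) = (√2*√H)*3 + H = 3*√2*√H + H = H + 3*√2*√H)
11*N(4) + 111 = 11*(4 + 3*√2*√4) + 111 = 11*(4 + 3*√2*2) + 111 = 11*(4 + 6*√2) + 111 = (44 + 66*√2) + 111 = 155 + 66*√2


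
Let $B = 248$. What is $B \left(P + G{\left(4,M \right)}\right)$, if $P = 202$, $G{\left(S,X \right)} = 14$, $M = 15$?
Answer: $53568$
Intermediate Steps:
$B \left(P + G{\left(4,M \right)}\right) = 248 \left(202 + 14\right) = 248 \cdot 216 = 53568$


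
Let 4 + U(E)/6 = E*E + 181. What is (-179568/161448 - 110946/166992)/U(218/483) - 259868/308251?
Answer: -11751182073194554027/13911478607200706192 ≈ -0.84471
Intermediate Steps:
U(E) = 1062 + 6*E² (U(E) = -24 + 6*(E*E + 181) = -24 + 6*(E² + 181) = -24 + 6*(181 + E²) = -24 + (1086 + 6*E²) = 1062 + 6*E²)
(-179568/161448 - 110946/166992)/U(218/483) - 259868/308251 = (-179568/161448 - 110946/166992)/(1062 + 6*(218/483)²) - 259868/308251 = (-179568*1/161448 - 110946*1/166992)/(1062 + 6*(218*(1/483))²) - 259868*1/308251 = (-7482/6727 - 18491/27832)/(1062 + 6*(218/483)²) - 259868/308251 = -47518283/(26746552*(1062 + 6*(47524/233289))) - 259868/308251 = -47518283/(26746552*(1062 + 95048/77763)) - 259868/308251 = -47518283/(26746552*82679354/77763) - 259868/308251 = -47518283/26746552*77763/82679354 - 259868/308251 = -75411515121/45130360022192 - 259868/308251 = -11751182073194554027/13911478607200706192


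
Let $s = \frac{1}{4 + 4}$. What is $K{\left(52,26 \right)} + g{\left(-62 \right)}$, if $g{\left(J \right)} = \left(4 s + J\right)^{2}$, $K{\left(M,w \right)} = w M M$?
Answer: $\frac{296345}{4} \approx 74086.0$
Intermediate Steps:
$s = \frac{1}{8} \approx 0.125$
$K{\left(M,w \right)} = w M^{2}$ ($K{\left(M,w \right)} = M w M = w M^{2}$)
$g{\left(J \right)} = \left(\frac{1}{2} + J\right)^{2}$ ($g{\left(J \right)} = \left(4 \cdot \frac{1}{8} + J\right)^{2} = \left(\frac{1}{2} + J\right)^{2}$)
$K{\left(52,26 \right)} + g{\left(-62 \right)} = 26 \cdot 52^{2} + \frac{\left(1 + 2 \left(-62\right)\right)^{2}}{4} = 26 \cdot 2704 + \frac{\left(1 - 124\right)^{2}}{4} = 70304 + \frac{\left(-123\right)^{2}}{4} = 70304 + \frac{1}{4} \cdot 15129 = 70304 + \frac{15129}{4} = \frac{296345}{4}$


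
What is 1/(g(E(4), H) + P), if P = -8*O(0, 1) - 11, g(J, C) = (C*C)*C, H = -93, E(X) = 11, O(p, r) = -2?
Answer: -1/804352 ≈ -1.2432e-6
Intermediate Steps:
g(J, C) = C³ (g(J, C) = C²*C = C³)
P = 5 (P = -8*(-2) - 11 = 16 - 11 = 5)
1/(g(E(4), H) + P) = 1/((-93)³ + 5) = 1/(-804357 + 5) = 1/(-804352) = -1/804352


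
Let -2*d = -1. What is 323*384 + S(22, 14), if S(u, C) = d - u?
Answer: 248021/2 ≈ 1.2401e+5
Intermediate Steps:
d = 1/2 (d = -1/2*(-1) = 1/2 ≈ 0.50000)
S(u, C) = 1/2 - u
323*384 + S(22, 14) = 323*384 + (1/2 - 1*22) = 124032 + (1/2 - 22) = 124032 - 43/2 = 248021/2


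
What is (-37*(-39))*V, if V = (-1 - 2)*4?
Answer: -17316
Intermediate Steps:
V = -12 (V = -3*4 = -12)
(-37*(-39))*V = -37*(-39)*(-12) = 1443*(-12) = -17316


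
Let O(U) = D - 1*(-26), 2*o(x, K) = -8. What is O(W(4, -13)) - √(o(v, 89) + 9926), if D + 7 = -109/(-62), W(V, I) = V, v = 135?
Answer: 1287/62 - 11*√82 ≈ -78.851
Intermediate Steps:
D = -325/62 (D = -7 - 109/(-62) = -7 - 109*(-1/62) = -7 + 109/62 = -325/62 ≈ -5.2419)
o(x, K) = -4 (o(x, K) = (½)*(-8) = -4)
O(U) = 1287/62 (O(U) = -325/62 - 1*(-26) = -325/62 + 26 = 1287/62)
O(W(4, -13)) - √(o(v, 89) + 9926) = 1287/62 - √(-4 + 9926) = 1287/62 - √9922 = 1287/62 - 11*√82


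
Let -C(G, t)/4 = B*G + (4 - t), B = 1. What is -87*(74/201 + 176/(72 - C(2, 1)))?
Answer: -305834/1541 ≈ -198.46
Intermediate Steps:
C(G, t) = -16 - 4*G + 4*t (C(G, t) = -4*(1*G + (4 - t)) = -4*(G + (4 - t)) = -4*(4 + G - t) = -16 - 4*G + 4*t)
-87*(74/201 + 176/(72 - C(2, 1))) = -87*(74/201 + 176/(72 - (-16 - 4*2 + 4*1))) = -87*(74*(1/201) + 176/(72 - (-16 - 8 + 4))) = -87*(74/201 + 176/(72 - 1*(-20))) = -87*(74/201 + 176/(72 + 20)) = -87*(74/201 + 176/92) = -87*(74/201 + 176*(1/92)) = -87*(74/201 + 44/23) = -87*10546/4623 = -305834/1541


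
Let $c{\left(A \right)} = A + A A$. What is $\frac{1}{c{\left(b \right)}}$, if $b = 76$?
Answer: $\frac{1}{5852} \approx 0.00017088$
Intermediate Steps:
$c{\left(A \right)} = A + A^{2}$
$\frac{1}{c{\left(b \right)}} = \frac{1}{76 \left(1 + 76\right)} = \frac{1}{76 \cdot 77} = \frac{1}{5852}$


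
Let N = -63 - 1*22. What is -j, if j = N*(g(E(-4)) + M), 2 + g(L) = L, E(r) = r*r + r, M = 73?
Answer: 7055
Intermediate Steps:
E(r) = r + r² (E(r) = r² + r = r + r²)
g(L) = -2 + L
N = -85 (N = -63 - 22 = -85)
j = -7055 (j = -85*((-2 - 4*(1 - 4)) + 73) = -85*((-2 - 4*(-3)) + 73) = -85*((-2 + 12) + 73) = -85*(10 + 73) = -85*83 = -7055)
-j = -1*(-7055) = 7055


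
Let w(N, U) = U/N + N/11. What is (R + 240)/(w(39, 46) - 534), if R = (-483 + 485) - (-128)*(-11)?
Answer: 500214/227059 ≈ 2.2030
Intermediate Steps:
w(N, U) = N/11 + U/N (w(N, U) = U/N + N*(1/11) = U/N + N/11 = N/11 + U/N)
R = -1406 (R = 2 - 1*1408 = 2 - 1408 = -1406)
(R + 240)/(w(39, 46) - 534) = (-1406 + 240)/(((1/11)*39 + 46/39) - 534) = -1166/((39/11 + 46*(1/39)) - 534) = -1166/((39/11 + 46/39) - 534) = -1166/(2027/429 - 534) = -1166/(-227059/429) = -1166*(-429/227059) = 500214/227059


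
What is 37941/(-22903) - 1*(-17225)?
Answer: 394466234/22903 ≈ 17223.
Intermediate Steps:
37941/(-22903) - 1*(-17225) = 37941*(-1/22903) + 17225 = -37941/22903 + 17225 = 394466234/22903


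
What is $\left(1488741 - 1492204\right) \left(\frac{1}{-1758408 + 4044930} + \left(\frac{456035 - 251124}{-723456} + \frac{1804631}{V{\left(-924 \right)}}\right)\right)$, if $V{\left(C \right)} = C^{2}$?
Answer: $- \frac{493415479643560237}{77839208713728} \approx -6338.9$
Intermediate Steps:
$\left(1488741 - 1492204\right) \left(\frac{1}{-1758408 + 4044930} + \left(\frac{456035 - 251124}{-723456} + \frac{1804631}{V{\left(-924 \right)}}\right)\right) = \left(1488741 - 1492204\right) \left(\frac{1}{-1758408 + 4044930} + \left(\frac{456035 - 251124}{-723456} + \frac{1804631}{\left(-924\right)^{2}}\right)\right) = - 3463 \left(\frac{1}{2286522} + \left(\left(456035 - 251124\right) \left(- \frac{1}{723456}\right) + \frac{1804631}{853776}\right)\right) = - 3463 \left(\frac{1}{2286522} + \left(204911 \left(- \frac{1}{723456}\right) + 1804631 \cdot \frac{1}{853776}\right)\right) = - 3463 \left(\frac{1}{2286522} + \left(- \frac{204911}{723456} + \frac{1804631}{853776}\right)\right) = - 3463 \left(\frac{1}{2286522} + \frac{7851548825}{4289370624}\right) = \left(-3463\right) \frac{142482090569899}{77839208713728} = - \frac{493415479643560237}{77839208713728}$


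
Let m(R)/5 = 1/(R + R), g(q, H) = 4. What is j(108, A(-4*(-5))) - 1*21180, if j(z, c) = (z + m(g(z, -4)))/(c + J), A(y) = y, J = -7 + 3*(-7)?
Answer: -1356389/64 ≈ -21194.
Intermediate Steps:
m(R) = 5/(2*R) (m(R) = 5/(R + R) = 5/((2*R)) = 5*(1/(2*R)) = 5/(2*R))
J = -28 (J = -7 - 21 = -28)
j(z, c) = (5/8 + z)/(-28 + c) (j(z, c) = (z + (5/2)/4)/(c - 28) = (z + (5/2)*(¼))/(-28 + c) = (z + 5/8)/(-28 + c) = (5/8 + z)/(-28 + c))
j(108, A(-4*(-5))) - 1*21180 = (5/8 + 108)/(-28 - 4*(-5)) - 1*21180 = (869/8)/(-28 + 20) - 21180 = (869/8)/(-8) - 21180 = -⅛*869/8 - 21180 = -869/64 - 21180 = -1356389/64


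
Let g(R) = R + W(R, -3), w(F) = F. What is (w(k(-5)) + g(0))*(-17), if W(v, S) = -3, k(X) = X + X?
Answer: 221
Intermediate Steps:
k(X) = 2*X
g(R) = -3 + R (g(R) = R - 3 = -3 + R)
(w(k(-5)) + g(0))*(-17) = (2*(-5) + (-3 + 0))*(-17) = (-10 - 3)*(-17) = -13*(-17) = 221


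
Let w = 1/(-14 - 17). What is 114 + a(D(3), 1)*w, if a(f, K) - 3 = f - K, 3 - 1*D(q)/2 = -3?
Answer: 3520/31 ≈ 113.55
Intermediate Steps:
D(q) = 12 (D(q) = 6 - 2*(-3) = 6 + 6 = 12)
a(f, K) = 3 + f - K (a(f, K) = 3 + (f - K) = 3 + f - K)
w = -1/31 (w = 1/(-31) = -1/31 ≈ -0.032258)
114 + a(D(3), 1)*w = 114 + (3 + 12 - 1*1)*(-1/31) = 114 + (3 + 12 - 1)*(-1/31) = 114 + 14*(-1/31) = 114 - 14/31 = 3520/31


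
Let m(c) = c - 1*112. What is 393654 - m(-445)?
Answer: 394211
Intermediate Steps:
m(c) = -112 + c (m(c) = c - 112 = -112 + c)
393654 - m(-445) = 393654 - (-112 - 445) = 393654 - 1*(-557) = 393654 + 557 = 394211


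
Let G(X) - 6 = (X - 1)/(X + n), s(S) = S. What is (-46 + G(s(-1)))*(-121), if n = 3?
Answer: 4961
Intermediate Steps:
G(X) = 6 + (-1 + X)/(3 + X) (G(X) = 6 + (X - 1)/(X + 3) = 6 + (-1 + X)/(3 + X))
(-46 + G(s(-1)))*(-121) = (-46 + (17 + 7*(-1))/(3 - 1))*(-121) = (-46 + (17 - 7)/2)*(-121) = (-46 + (1/2)*10)*(-121) = (-46 + 5)*(-121) = -41*(-121) = 4961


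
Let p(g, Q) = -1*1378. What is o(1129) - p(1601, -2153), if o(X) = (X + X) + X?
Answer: 4765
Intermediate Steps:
p(g, Q) = -1378
o(X) = 3*X (o(X) = 2*X + X = 3*X)
o(1129) - p(1601, -2153) = 3*1129 - 1*(-1378) = 3387 + 1378 = 4765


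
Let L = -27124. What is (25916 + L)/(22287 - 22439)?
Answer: 151/19 ≈ 7.9474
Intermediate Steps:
(25916 + L)/(22287 - 22439) = (25916 - 27124)/(22287 - 22439) = -1208/(-152) = -1208*(-1/152) = 151/19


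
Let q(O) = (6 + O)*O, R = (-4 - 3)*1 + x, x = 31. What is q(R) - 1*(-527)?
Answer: 1247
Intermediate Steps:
R = 24 (R = (-4 - 3)*1 + 31 = -7*1 + 31 = -7 + 31 = 24)
q(O) = O*(6 + O)
q(R) - 1*(-527) = 24*(6 + 24) - 1*(-527) = 24*30 + 527 = 720 + 527 = 1247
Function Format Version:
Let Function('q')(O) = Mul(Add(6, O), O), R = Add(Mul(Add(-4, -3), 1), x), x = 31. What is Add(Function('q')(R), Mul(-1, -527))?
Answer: 1247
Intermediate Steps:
R = 24 (R = Add(Mul(Add(-4, -3), 1), 31) = Add(Mul(-7, 1), 31) = Add(-7, 31) = 24)
Function('q')(O) = Mul(O, Add(6, O))
Add(Function('q')(R), Mul(-1, -527)) = Add(Mul(24, Add(6, 24)), Mul(-1, -527)) = Add(Mul(24, 30), 527) = Add(720, 527) = 1247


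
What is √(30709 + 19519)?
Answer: 2*√12557 ≈ 224.12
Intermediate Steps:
√(30709 + 19519) = √50228 = 2*√12557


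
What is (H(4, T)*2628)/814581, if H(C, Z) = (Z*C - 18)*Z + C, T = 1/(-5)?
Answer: 56648/2262725 ≈ 0.025035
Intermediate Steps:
T = -⅕ ≈ -0.20000
H(C, Z) = C + Z*(-18 + C*Z) (H(C, Z) = (C*Z - 18)*Z + C = (-18 + C*Z)*Z + C = Z*(-18 + C*Z) + C = C + Z*(-18 + C*Z))
(H(4, T)*2628)/814581 = ((4 - 18*(-⅕) + 4*(-⅕)²)*2628)/814581 = ((4 + 18/5 + 4*(1/25))*2628)*(1/814581) = ((4 + 18/5 + 4/25)*2628)*(1/814581) = ((194/25)*2628)*(1/814581) = (509832/25)*(1/814581) = 56648/2262725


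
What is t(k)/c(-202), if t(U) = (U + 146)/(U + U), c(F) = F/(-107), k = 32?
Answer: 9523/6464 ≈ 1.4732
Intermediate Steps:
c(F) = -F/107 (c(F) = F*(-1/107) = -F/107)
t(U) = (146 + U)/(2*U) (t(U) = (146 + U)/((2*U)) = (146 + U)*(1/(2*U)) = (146 + U)/(2*U))
t(k)/c(-202) = ((½)*(146 + 32)/32)/((-1/107*(-202))) = ((½)*(1/32)*178)/(202/107) = (89/32)*(107/202) = 9523/6464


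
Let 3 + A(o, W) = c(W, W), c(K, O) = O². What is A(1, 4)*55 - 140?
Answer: 575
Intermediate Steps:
A(o, W) = -3 + W²
A(1, 4)*55 - 140 = (-3 + 4²)*55 - 140 = (-3 + 16)*55 - 140 = 13*55 - 140 = 715 - 140 = 575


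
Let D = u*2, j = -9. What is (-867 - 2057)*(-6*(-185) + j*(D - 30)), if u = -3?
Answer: -4193016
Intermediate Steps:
D = -6 (D = -3*2 = -6)
(-867 - 2057)*(-6*(-185) + j*(D - 30)) = (-867 - 2057)*(-6*(-185) - 9*(-6 - 30)) = -2924*(1110 - 9*(-36)) = -2924*(1110 + 324) = -2924*1434 = -4193016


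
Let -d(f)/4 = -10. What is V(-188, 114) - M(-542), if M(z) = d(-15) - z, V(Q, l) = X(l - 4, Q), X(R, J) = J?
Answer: -770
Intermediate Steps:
d(f) = 40 (d(f) = -4*(-10) = 40)
V(Q, l) = Q
M(z) = 40 - z
V(-188, 114) - M(-542) = -188 - (40 - 1*(-542)) = -188 - (40 + 542) = -188 - 1*582 = -188 - 582 = -770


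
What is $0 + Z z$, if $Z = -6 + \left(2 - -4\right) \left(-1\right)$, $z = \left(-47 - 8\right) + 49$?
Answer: $72$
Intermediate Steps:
$z = -6$ ($z = -55 + 49 = -6$)
$Z = -12$ ($Z = -6 + \left(2 + 4\right) \left(-1\right) = -6 + 6 \left(-1\right) = -6 - 6 = -12$)
$0 + Z z = 0 - -72 = 0 + 72 = 72$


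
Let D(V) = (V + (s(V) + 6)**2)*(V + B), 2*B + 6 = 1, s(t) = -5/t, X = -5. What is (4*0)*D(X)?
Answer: 0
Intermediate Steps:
B = -5/2 (B = -3 + (1/2)*1 = -3 + 1/2 = -5/2 ≈ -2.5000)
D(V) = (-5/2 + V)*(V + (6 - 5/V)**2) (D(V) = (V + (-5/V + 6)**2)*(V - 5/2) = (V + (6 - 5/V)**2)*(-5/2 + V) = (-5/2 + V)*(V + (6 - 5/V)**2))
(4*0)*D(X) = (4*0)*(-150 + (-5)**2 + 175/(-5) - 125/2/(-5)**2 + (67/2)*(-5)) = 0*(-150 + 25 + 175*(-1/5) - 125/2*1/25 - 335/2) = 0*(-150 + 25 - 35 - 5/2 - 335/2) = 0*(-330) = 0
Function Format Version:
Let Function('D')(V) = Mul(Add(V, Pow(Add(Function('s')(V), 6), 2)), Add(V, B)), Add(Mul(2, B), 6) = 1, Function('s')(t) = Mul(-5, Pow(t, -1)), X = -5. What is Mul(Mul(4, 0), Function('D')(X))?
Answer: 0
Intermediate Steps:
B = Rational(-5, 2) (B = Add(-3, Mul(Rational(1, 2), 1)) = Add(-3, Rational(1, 2)) = Rational(-5, 2) ≈ -2.5000)
Function('D')(V) = Mul(Add(Rational(-5, 2), V), Add(V, Pow(Add(6, Mul(-5, Pow(V, -1))), 2))) (Function('D')(V) = Mul(Add(V, Pow(Add(Mul(-5, Pow(V, -1)), 6), 2)), Add(V, Rational(-5, 2))) = Mul(Add(V, Pow(Add(6, Mul(-5, Pow(V, -1))), 2)), Add(Rational(-5, 2), V)) = Mul(Add(Rational(-5, 2), V), Add(V, Pow(Add(6, Mul(-5, Pow(V, -1))), 2))))
Mul(Mul(4, 0), Function('D')(X)) = Mul(Mul(4, 0), Add(-150, Pow(-5, 2), Mul(175, Pow(-5, -1)), Mul(Rational(-125, 2), Pow(-5, -2)), Mul(Rational(67, 2), -5))) = Mul(0, Add(-150, 25, Mul(175, Rational(-1, 5)), Mul(Rational(-125, 2), Rational(1, 25)), Rational(-335, 2))) = Mul(0, Add(-150, 25, -35, Rational(-5, 2), Rational(-335, 2))) = Mul(0, -330) = 0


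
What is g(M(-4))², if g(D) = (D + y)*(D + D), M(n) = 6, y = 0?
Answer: 5184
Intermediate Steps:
g(D) = 2*D² (g(D) = (D + 0)*(D + D) = D*(2*D) = 2*D²)
g(M(-4))² = (2*6²)² = (2*36)² = 72² = 5184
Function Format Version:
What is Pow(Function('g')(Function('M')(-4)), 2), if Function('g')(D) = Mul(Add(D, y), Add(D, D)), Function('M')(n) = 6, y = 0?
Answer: 5184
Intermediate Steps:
Function('g')(D) = Mul(2, Pow(D, 2)) (Function('g')(D) = Mul(Add(D, 0), Add(D, D)) = Mul(D, Mul(2, D)) = Mul(2, Pow(D, 2)))
Pow(Function('g')(Function('M')(-4)), 2) = Pow(Mul(2, Pow(6, 2)), 2) = Pow(Mul(2, 36), 2) = Pow(72, 2) = 5184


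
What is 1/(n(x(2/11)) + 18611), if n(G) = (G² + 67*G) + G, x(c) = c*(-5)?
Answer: 121/2244551 ≈ 5.3908e-5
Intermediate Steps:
x(c) = -5*c
n(G) = G² + 68*G
1/(n(x(2/11)) + 18611) = 1/((-10/11)*(68 - 10/11) + 18611) = 1/((-5*2/11)*(68 - 5*2/11) + 18611) = 1/(-10*(68 - 10/11)/11 + 18611) = 1/(-10/11*738/11 + 18611) = 1/(-7380/121 + 18611) = 1/(2244551/121) = 121/2244551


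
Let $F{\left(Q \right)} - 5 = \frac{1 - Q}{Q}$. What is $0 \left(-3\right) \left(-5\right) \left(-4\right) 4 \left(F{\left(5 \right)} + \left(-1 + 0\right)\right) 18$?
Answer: $0$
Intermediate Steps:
$F{\left(Q \right)} = 5 + \frac{1 - Q}{Q}$
$0 \left(-3\right) \left(-5\right) \left(-4\right) 4 \left(F{\left(5 \right)} + \left(-1 + 0\right)\right) 18 = 0 \left(-3\right) \left(-5\right) \left(-4\right) 4 \left(\left(4 + \frac{1}{5}\right) + \left(-1 + 0\right)\right) 18 = 0 \cdot 20 \cdot 4 \left(\left(4 + \frac{1}{5}\right) - 1\right) 18 = 0 \cdot 80 \left(\frac{21}{5} - 1\right) 18 = 0 \cdot \frac{16}{5} \cdot 18 = 0 \cdot 18 = 0$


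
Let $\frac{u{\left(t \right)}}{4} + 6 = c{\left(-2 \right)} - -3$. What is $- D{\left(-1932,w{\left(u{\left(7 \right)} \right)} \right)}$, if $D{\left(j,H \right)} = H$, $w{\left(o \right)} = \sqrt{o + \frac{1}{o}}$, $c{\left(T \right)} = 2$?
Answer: $- \frac{i \sqrt{17}}{2} \approx - 2.0616 i$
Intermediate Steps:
$u{\left(t \right)} = -4$ ($u{\left(t \right)} = -24 + 4 \left(2 - -3\right) = -24 + 4 \left(2 + 3\right) = -24 + 4 \cdot 5 = -24 + 20 = -4$)
$- D{\left(-1932,w{\left(u{\left(7 \right)} \right)} \right)} = - \sqrt{-4 + \frac{1}{-4}} = - \sqrt{-4 - \frac{1}{4}} = - \sqrt{- \frac{17}{4}} = - \frac{i \sqrt{17}}{2}$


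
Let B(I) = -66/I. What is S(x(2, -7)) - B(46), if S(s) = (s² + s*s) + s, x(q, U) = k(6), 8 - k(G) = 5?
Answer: 516/23 ≈ 22.435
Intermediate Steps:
k(G) = 3 (k(G) = 8 - 1*5 = 8 - 5 = 3)
x(q, U) = 3
S(s) = s + 2*s² (S(s) = (s² + s²) + s = 2*s² + s = s + 2*s²)
S(x(2, -7)) - B(46) = 3*(1 + 2*3) - (-66)/46 = 3*(1 + 6) - (-66)/46 = 3*7 - 1*(-33/23) = 21 + 33/23 = 516/23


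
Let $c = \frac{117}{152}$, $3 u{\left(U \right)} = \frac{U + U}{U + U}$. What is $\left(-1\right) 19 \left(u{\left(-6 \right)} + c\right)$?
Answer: $- \frac{503}{24} \approx -20.958$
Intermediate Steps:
$u{\left(U \right)} = \frac{1}{3}$ ($u{\left(U \right)} = \frac{\left(U + U\right) \frac{1}{U + U}}{3} = \frac{2 U \frac{1}{2 U}}{3} = \frac{1}{3} \cdot 1 = \frac{1}{3}$)
$c = \frac{117}{152}$ ($c = 117 \cdot \frac{1}{152} = \frac{117}{152} \approx 0.76974$)
$\left(-1\right) 19 \left(u{\left(-6 \right)} + c\right) = \left(-1\right) 19 \left(\frac{1}{3} + \frac{117}{152}\right) = \left(-19\right) \frac{503}{456} = - \frac{503}{24}$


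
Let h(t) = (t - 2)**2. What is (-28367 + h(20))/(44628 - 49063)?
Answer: 28043/4435 ≈ 6.3231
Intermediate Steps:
h(t) = (-2 + t)**2
(-28367 + h(20))/(44628 - 49063) = (-28367 + (-2 + 20)**2)/(44628 - 49063) = (-28367 + 18**2)/(-4435) = (-28367 + 324)*(-1/4435) = -28043*(-1/4435) = 28043/4435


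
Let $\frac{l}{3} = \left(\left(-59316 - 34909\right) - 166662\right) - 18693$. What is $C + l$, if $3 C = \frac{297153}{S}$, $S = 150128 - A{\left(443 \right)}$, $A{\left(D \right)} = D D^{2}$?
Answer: $- \frac{24264239117837}{28929393} \approx -8.3874 \cdot 10^{5}$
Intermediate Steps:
$A{\left(D \right)} = D^{3}$
$S = -86788179$ ($S = 150128 - 443^{3} = 150128 - 86938307 = -86788179$)
$l = -838740$ ($l = 3 \left(\left(\left(-59316 - 34909\right) - 166662\right) - 18693\right) = 3 \left(\left(-94225 - 166662\right) - 18693\right) = 3 \left(-260887 - 18693\right) = 3 \left(-279580\right) = -838740$)
$C = - \frac{33017}{28929393}$ ($C = \frac{297153 \frac{1}{-86788179}}{3} = \frac{297153 \left(- \frac{1}{86788179}\right)}{3} = \frac{1}{3} \left(- \frac{33017}{9643131}\right) = - \frac{33017}{28929393} \approx -0.0011413$)
$C + l = - \frac{33017}{28929393} - 838740 = - \frac{24264239117837}{28929393}$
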